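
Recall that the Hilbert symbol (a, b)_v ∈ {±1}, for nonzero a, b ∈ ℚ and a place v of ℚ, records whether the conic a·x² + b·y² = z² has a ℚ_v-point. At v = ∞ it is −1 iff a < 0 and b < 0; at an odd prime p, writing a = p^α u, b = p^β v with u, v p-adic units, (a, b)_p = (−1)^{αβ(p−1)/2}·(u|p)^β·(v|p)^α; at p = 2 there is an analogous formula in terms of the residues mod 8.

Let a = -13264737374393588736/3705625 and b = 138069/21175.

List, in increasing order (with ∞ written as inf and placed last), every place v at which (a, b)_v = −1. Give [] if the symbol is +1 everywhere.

(a, b) ≡ (-1479, 203) mod (ℚ^×)²; places V = {2, 3, 5, 7, 11, 17, 23, 29, ∞}.
(a,b)_17: α=3, u≡1; β=0, v≡8 (mod 17); (1|17)=+1, (8|17)=+1; sign (−1)^0·+1^0·+1^3 = +1.
(a,b)_3: α=5, u≡2; β=2, v≡2 (mod 3); (2|3)=-1, (2|3)=-1; sign (−1)^0·-1^2·-1^5 = -1.
(a,b)_29: α=5, u≡13; β=1, v≡1 (mod 29); (13|29)=+1, (1|29)=+1; sign (−1)^0·+1^1·+1^5 = +1.
(a,b)_11: α=-2, u≡7; β=-2, v≡3 (mod 11); (7|11)=-1, (3|11)=+1; sign (−1)^0·-1^-2·+1^-2 = +1.
(a,b)_2: α=10, β=0; u≡1, v≡3 (mod 8); ε(u)ε(v)=0·1, αω(v)=10·1, βω(u)=0·0; sum ≡ 0  ⇒  +1.
(a,b)_23: α=2, u≡16; β=2, v≡22 (mod 23); (16|23)=+1, (22|23)=-1; sign (−1)^0·+1^2·-1^2 = +1.
(a,b)_∞: sgn(-1479)=−, sgn(203)=+, so +1.
(a,b)_5: α=-4, u≡1; β=-2, v≡2 (mod 5); (1|5)=+1, (2|5)=-1; sign (−1)^0·+1^-2·-1^-4 = +1.
(a,b)_7: α=-2, u≡3; β=-1, v≡1 (mod 7); (3|7)=-1, (1|7)=+1; sign (−1)^0·-1^-1·+1^-2 = -1.
|Ram(-1479, 203)| = 2, even; anisotropic at {3, 7}.

[3, 7]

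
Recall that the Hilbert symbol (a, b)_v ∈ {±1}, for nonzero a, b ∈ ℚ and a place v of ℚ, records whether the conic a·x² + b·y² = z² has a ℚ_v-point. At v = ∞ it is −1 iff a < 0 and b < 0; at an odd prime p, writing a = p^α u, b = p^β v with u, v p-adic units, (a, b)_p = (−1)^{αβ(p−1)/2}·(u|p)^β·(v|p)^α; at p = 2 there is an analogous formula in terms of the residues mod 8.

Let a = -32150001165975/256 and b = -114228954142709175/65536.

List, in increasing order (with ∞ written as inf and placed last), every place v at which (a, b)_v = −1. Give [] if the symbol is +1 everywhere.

[3, 7, 17, inf]

Mod squares: a ≡ -231, b ≡ -6783. Check v ∈ {∞, 2, 3, 5, 7, 11, 17, 19}.
v=11: a=11^3·(≡5), b=11^4·(≡3) mod 11; (5|11)=+1, (3|11)=+1; (−1)^{3·4·5}·(+1)^4·(+1)^3 = +1.
v=∞: -231 < 0 and -6783 < 0  ⇒  (a,b)_∞ = -1.
v=5: a=5^2·(≡1), b=5^2·(≡3) mod 5; (1|5)=+1, (3|5)=-1; (−1)^{2·2·2}·(+1)^2·(-1)^2 = +1.
v=7: a=7^3·(≡1), b=7^3·(≡1) mod 7; (1|7)=+1, (1|7)=+1; (−1)^{3·3·3}·(+1)^3·(+1)^3 = -1.
v=3: a=3^3·(≡1), b=3^3·(≡1) mod 3; (1|3)=+1, (1|3)=+1; (−1)^{3·3·1}·(+1)^3·(+1)^3 = -1.
v=19: a=19^2·(≡4), b=19^3·(≡5) mod 19; (4|19)=+1, (5|19)=+1; (−1)^{2·3·9}·(+1)^3·(+1)^2 = +1.
v=2: v_2(a)=-8, v_2(b)=-16; units ≡ 1, 1 (mod 8); ε·ε+αω+βω = 0·0+-8·0+-16·0 ≡ 0  ⇒  (a,b)_2 = +1.
v=17: a=17^2·(≡11), b=17^3·(≡4) mod 17; (11|17)=-1, (4|17)=+1; (−1)^{2·3·8}·(-1)^3·(+1)^2 = -1.
Ram(-231, -6783) = {3, 7, 17, ∞}; no ℚ_3-point on the conic.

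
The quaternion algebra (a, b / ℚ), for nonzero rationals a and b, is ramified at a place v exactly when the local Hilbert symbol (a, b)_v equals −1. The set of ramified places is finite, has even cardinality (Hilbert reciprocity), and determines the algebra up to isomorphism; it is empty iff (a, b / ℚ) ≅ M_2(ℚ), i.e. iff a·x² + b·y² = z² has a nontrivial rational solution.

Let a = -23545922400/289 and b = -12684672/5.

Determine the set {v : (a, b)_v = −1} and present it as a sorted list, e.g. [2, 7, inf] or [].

Mod squares: a ≡ -6006, b ≡ -910. Check v ∈ {∞, 2, 3, 5, 7, 11, 13, 17}.
v=∞: -6006 < 0 and -910 < 0  ⇒  (a,b)_∞ = -1.
v=2: v_2(a)=5, v_2(b)=7; units ≡ 5, 1 (mod 8); ε·ε+αω+βω = 0·0+5·0+7·1 ≡ 1  ⇒  (a,b)_2 = -1.
v=5: a=5^2·(≡1), b=5^-1·(≡3) mod 5; (1|5)=+1, (3|5)=-1; (−1)^{2·-1·2}·(+1)^-1·(-1)^2 = +1.
v=7: a=7^1·(≡5), b=7^1·(≡3) mod 7; (5|7)=-1, (3|7)=-1; (−1)^{1·1·3}·(-1)^1·(-1)^1 = -1.
v=11: a=11^3·(≡3), b=11^2·(≡4) mod 11; (3|11)=+1, (4|11)=+1; (−1)^{3·2·5}·(+1)^2·(+1)^3 = +1.
v=17: a=17^-2·(≡3), b=17^0·(≡13) mod 17; (3|17)=-1, (13|17)=+1; (−1)^{-2·0·8}·(-1)^0·(+1)^-2 = +1.
v=3: a=3^5·(≡2), b=3^2·(≡2) mod 3; (2|3)=-1, (2|3)=-1; (−1)^{5·2·1}·(-1)^2·(-1)^5 = -1.
v=13: a=13^1·(≡6), b=13^1·(≡2) mod 13; (6|13)=-1, (2|13)=-1; (−1)^{1·1·6}·(-1)^1·(-1)^1 = +1.
(-6006, -910 / ℚ) ramifies at {2, 3, 7, ∞}: a division algebra.

[2, 3, 7, inf]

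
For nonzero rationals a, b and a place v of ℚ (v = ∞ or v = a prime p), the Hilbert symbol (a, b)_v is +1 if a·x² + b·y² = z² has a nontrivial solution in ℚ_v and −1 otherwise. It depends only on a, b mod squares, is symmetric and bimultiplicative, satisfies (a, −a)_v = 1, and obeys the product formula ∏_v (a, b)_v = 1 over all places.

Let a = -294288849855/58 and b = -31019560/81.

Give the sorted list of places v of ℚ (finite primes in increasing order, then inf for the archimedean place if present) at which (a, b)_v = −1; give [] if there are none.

(a, b) ≡ (-319873190, -64090) mod (ℚ^×)²; places V = {2, 3, 5, 7, 11, 13, 17, 23, 29, 31, ∞}.
(a,b)_2: α=-1, β=3; u≡5, v≡3 (mod 8); ε(u)ε(v)=0·1, αω(v)=-1·1, βω(u)=3·1; sum ≡ 0  ⇒  +1.
(a,b)_11: α=2, u≡5; β=2, v≡7 (mod 11); (5|11)=+1, (7|11)=-1; sign (−1)^0·+1^2·-1^2 = +1.
(a,b)_∞: sgn(-319873190)=−, sgn(-64090)=−, so -1.
(a,b)_13: α=1, u≡4; β=1, v≡10 (mod 13); (4|13)=+1, (10|13)=+1; sign (−1)^0·+1^1·+1^1 = +1.
(a,b)_7: α=3, u≡5; β=0, v≡4 (mod 7); (5|7)=-1, (4|7)=+1; sign (−1)^0·-1^0·+1^3 = +1.
(a,b)_17: α=1, u≡6; β=1, v≡9 (mod 17); (6|17)=-1, (9|17)=+1; sign (−1)^0·-1^1·+1^1 = -1.
(a,b)_29: α=-1, u≡10; β=1, v≡20 (mod 29); (10|29)=-1, (20|29)=+1; sign (−1)^0·-1^1·+1^-1 = -1.
(a,b)_23: α=1, u≡3; β=0, v≡22 (mod 23); (3|23)=+1, (22|23)=-1; sign (−1)^0·+1^0·-1^1 = -1.
(a,b)_31: α=1, u≡21; β=0, v≡18 (mod 31); (21|31)=-1, (18|31)=+1; sign (−1)^0·-1^0·+1^1 = +1.
(a,b)_5: α=1, u≡3; β=1, v≡3 (mod 5); (3|5)=-1, (3|5)=-1; sign (−1)^0·-1^1·-1^1 = +1.
(a,b)_3: α=2, u≡1; β=-4, v≡2 (mod 3); (1|3)=+1, (2|3)=-1; sign (−1)^0·+1^-4·-1^2 = +1.
Ram(-319873190, -64090) = {17, 23, 29, ∞}; no ℚ_17-point on the conic.

[17, 23, 29, inf]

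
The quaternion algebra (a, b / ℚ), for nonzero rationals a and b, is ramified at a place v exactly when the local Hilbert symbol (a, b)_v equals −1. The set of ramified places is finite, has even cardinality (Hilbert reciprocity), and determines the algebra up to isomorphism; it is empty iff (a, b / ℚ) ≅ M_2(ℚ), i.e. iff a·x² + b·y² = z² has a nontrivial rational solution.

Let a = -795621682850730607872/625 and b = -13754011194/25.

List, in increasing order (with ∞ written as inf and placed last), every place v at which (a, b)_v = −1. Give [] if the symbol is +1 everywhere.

[3, inf]

Mod squares: a ≡ -13, b ≡ -714. Check v ∈ {∞, 2, 3, 5, 7, 11, 13, 17, 19}.
v=11: a=11^6·(≡5), b=11^2·(≡3) mod 11; (5|11)=+1, (3|11)=+1; (−1)^{6·2·5}·(+1)^2·(+1)^6 = +1.
v=2: v_2(a)=8, v_2(b)=1; units ≡ 3, 3 (mod 8); ε·ε+αω+βω = 1·1+8·1+1·1 ≡ 0  ⇒  (a,b)_2 = +1.
v=3: a=3^4·(≡2), b=3^3·(≡2) mod 3; (2|3)=-1, (2|3)=-1; (−1)^{4·3·1}·(-1)^3·(-1)^4 = -1.
v=19: a=19^0·(≡7), b=19^2·(≡12) mod 19; (7|19)=+1, (12|19)=-1; (−1)^{0·2·9}·(+1)^2·(-1)^0 = +1.
v=17: a=17^2·(≡2), b=17^1·(≡8) mod 17; (2|17)=+1, (8|17)=+1; (−1)^{2·1·8}·(+1)^1·(+1)^2 = +1.
v=13: a=13^1·(≡9), b=13^0·(≡1) mod 13; (9|13)=+1, (1|13)=+1; (−1)^{1·0·6}·(+1)^0·(+1)^1 = +1.
v=5: a=5^-4·(≡3), b=5^-2·(≡1) mod 5; (3|5)=-1, (1|5)=+1; (−1)^{-4·-2·2}·(-1)^-2·(+1)^-4 = +1.
v=7: a=7^8·(≡2), b=7^3·(≡5) mod 7; (2|7)=+1, (5|7)=-1; (−1)^{8·3·3}·(+1)^3·(-1)^8 = +1.
v=∞: -13 < 0 and -714 < 0  ⇒  (a,b)_∞ = -1.
Ram(-13, -714) = {3, ∞}; no ℚ_3-point on the conic.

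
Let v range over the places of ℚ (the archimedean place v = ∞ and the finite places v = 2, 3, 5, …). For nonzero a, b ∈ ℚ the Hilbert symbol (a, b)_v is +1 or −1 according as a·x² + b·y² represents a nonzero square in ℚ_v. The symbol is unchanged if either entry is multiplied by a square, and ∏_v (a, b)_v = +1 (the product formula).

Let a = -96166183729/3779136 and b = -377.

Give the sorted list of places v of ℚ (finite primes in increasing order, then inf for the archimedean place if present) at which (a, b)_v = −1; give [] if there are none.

[2, 13, 19, 23, 31, inf]

Mod squares: a ≡ -2750041, b ≡ -377. Check v ∈ {∞, 2, 3, 7, 11, 13, 17, 19, 23, 29, 31}.
v=29: a=29^1·(≡24), b=29^1·(≡16) mod 29; (24|29)=+1, (16|29)=+1; (−1)^{1·1·14}·(+1)^1·(+1)^1 = +1.
v=∞: -2750041 < 0 and -377 < 0  ⇒  (a,b)_∞ = -1.
v=23: a=23^1·(≡15), b=23^0·(≡14) mod 23; (15|23)=-1, (14|23)=-1; (−1)^{1·0·11}·(-1)^0·(-1)^1 = -1.
v=7: a=7^1·(≡5), b=7^0·(≡1) mod 7; (5|7)=-1, (1|7)=+1; (−1)^{1·0·3}·(-1)^0·(+1)^1 = +1.
v=19: a=19^1·(≡15), b=19^0·(≡3) mod 19; (15|19)=-1, (3|19)=-1; (−1)^{1·0·9}·(-1)^0·(-1)^1 = -1.
v=3: a=3^-10·(≡2), b=3^0·(≡1) mod 3; (2|3)=-1, (1|3)=+1; (−1)^{-10·0·1}·(-1)^0·(+1)^-10 = +1.
v=31: a=31^1·(≡12), b=31^0·(≡26) mod 31; (12|31)=-1, (26|31)=-1; (−1)^{1·0·15}·(-1)^0·(-1)^1 = -1.
v=11: a=11^2·(≡1), b=11^0·(≡8) mod 11; (1|11)=+1, (8|11)=-1; (−1)^{2·0·5}·(+1)^0·(-1)^2 = +1.
v=17: a=17^2·(≡15), b=17^0·(≡14) mod 17; (15|17)=+1, (14|17)=-1; (−1)^{2·0·8}·(+1)^0·(-1)^2 = +1.
v=2: v_2(a)=-6, v_2(b)=0; units ≡ 7, 7 (mod 8); ε·ε+αω+βω = 1·1+-6·0+0·0 ≡ 1  ⇒  (a,b)_2 = -1.
v=13: a=13^0·(≡6), b=13^1·(≡10) mod 13; (6|13)=-1, (10|13)=+1; (−1)^{0·1·6}·(-1)^1·(+1)^0 = -1.
Ram(-2750041, -377) = {2, 13, 19, 23, 31, ∞}; no ℚ_2-point on the conic.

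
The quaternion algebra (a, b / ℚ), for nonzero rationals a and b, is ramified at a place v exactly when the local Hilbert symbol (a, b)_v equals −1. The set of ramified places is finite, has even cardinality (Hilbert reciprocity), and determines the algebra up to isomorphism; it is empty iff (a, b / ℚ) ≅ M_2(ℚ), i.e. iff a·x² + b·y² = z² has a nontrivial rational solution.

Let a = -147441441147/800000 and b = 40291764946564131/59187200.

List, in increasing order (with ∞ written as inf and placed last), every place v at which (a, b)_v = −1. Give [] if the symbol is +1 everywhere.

[3, 5, 11, 13]

Mod squares: a ≡ -15015, b ≡ 182. Check v ∈ {∞, 2, 3, 5, 7, 11, 13, 17}.
v=2: v_2(a)=-8, v_2(b)=-13; units ≡ 1, 3 (mod 8); ε·ε+αω+βω = 0·1+-8·1+-13·0 ≡ 0  ⇒  (a,b)_2 = +1.
v=∞: -15015 < 0 and 182 > 0  ⇒  (a,b)_∞ = +1.
v=13: a=13^3·(≡5), b=13^5·(≡12) mod 13; (5|13)=-1, (12|13)=+1; (−1)^{3·5·6}·(-1)^5·(+1)^3 = -1.
v=7: a=7^5·(≡2), b=7^7·(≡3) mod 7; (2|7)=+1, (3|7)=-1; (−1)^{5·7·3}·(+1)^7·(-1)^5 = +1.
v=3: a=3^1·(≡2), b=3^2·(≡2) mod 3; (2|3)=-1, (2|3)=-1; (−1)^{1·2·1}·(-1)^2·(-1)^1 = -1.
v=11: a=11^3·(≡8), b=11^4·(≡2) mod 11; (8|11)=-1, (2|11)=-1; (−1)^{3·4·5}·(-1)^4·(-1)^3 = -1.
v=17: a=17^0·(≡16), b=17^-2·(≡6) mod 17; (16|17)=+1, (6|17)=-1; (−1)^{0·-2·8}·(+1)^-2·(-1)^0 = +1.
v=5: a=5^-5·(≡3), b=5^-2·(≡2) mod 5; (3|5)=-1, (2|5)=-1; (−1)^{-5·-2·2}·(-1)^-2·(-1)^-5 = -1.
|Ram(-15015, 182)| = 4, even; anisotropic at {3, 5, 11, 13}.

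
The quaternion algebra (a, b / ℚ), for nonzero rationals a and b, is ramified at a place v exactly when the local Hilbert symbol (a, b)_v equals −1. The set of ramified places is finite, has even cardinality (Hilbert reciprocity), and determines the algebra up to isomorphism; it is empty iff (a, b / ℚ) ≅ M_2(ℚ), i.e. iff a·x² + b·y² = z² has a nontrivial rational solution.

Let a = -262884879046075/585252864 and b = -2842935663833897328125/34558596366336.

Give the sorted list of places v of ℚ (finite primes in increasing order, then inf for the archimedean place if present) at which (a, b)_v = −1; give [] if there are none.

[11, 13, 17, inf]

(a, b) ≡ (-187, -221) mod (ℚ^×)²; places V = {2, 3, 5, 7, 11, 13, 17, 29, 37, ∞}.
(a,b)_13: α=2, u≡7; β=3, v≡3 (mod 13); (7|13)=-1, (3|13)=+1; sign (−1)^0·-1^3·+1^2 = -1.
(a,b)_7: α=-2, u≡2; β=-2, v≡6 (mod 7); (2|7)=+1, (6|7)=-1; sign (−1)^0·+1^-2·-1^-2 = +1.
(a,b)_5: α=2, u≡3; β=6, v≡1 (mod 5); (3|5)=-1, (1|5)=+1; sign (−1)^0·-1^6·+1^2 = +1.
(a,b)_37: α=2, u≡18; β=2, v≡21 (mod 37); (18|37)=-1, (21|37)=+1; sign (−1)^0·-1^2·+1^2 = +1.
(a,b)_3: α=-6, u≡2; β=-16, v≡1 (mod 3); (2|3)=-1, (1|3)=+1; sign (−1)^0·-1^-16·+1^-6 = +1.
(a,b)_2: α=-14, β=-14; u≡5, v≡3 (mod 8); ε(u)ε(v)=0·1, αω(v)=-14·1, βω(u)=-14·1; sum ≡ 0  ⇒  +1.
(a,b)_29: α=2, u≡24; β=2, v≡15 (mod 29); (24|29)=+1, (15|29)=-1; sign (−1)^0·+1^2·-1^2 = +1.
(a,b)_11: α=1, u≡5; β=4, v≡2 (mod 11); (5|11)=+1, (2|11)=-1; sign (−1)^0·+1^4·-1^1 = -1.
(a,b)_∞: sgn(-187)=−, sgn(-221)=−, so -1.
(a,b)_17: α=3, u≡12; β=3, v≡1 (mod 17); (12|17)=-1, (1|17)=+1; sign (−1)^0·-1^3·+1^3 = -1.
(-187, -221 / ℚ) ramifies at {11, 13, 17, ∞}: a division algebra.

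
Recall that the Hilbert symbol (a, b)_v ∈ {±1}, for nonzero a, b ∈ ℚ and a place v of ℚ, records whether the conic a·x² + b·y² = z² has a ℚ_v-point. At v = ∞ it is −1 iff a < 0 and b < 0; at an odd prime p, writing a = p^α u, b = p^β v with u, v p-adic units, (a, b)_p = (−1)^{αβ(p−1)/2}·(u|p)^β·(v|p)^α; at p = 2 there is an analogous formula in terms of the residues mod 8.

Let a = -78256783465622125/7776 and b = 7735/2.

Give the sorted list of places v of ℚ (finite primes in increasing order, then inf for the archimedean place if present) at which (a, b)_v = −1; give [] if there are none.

[3, 5, 13, 17]

(a, b) ≡ (-11310, 15470) mod (ℚ^×)²; places V = {2, 3, 5, 7, 13, 17, 29, ∞}.
(a,b)_∞: sgn(-11310)=−, sgn(15470)=+, so +1.
(a,b)_17: α=4, u≡11; β=1, v≡15 (mod 17); (11|17)=-1, (15|17)=+1; sign (−1)^0·-1^1·+1^4 = -1.
(a,b)_3: α=-5, u≡1; β=0, v≡2 (mod 3); (1|3)=+1, (2|3)=-1; sign (−1)^0·+1^0·-1^-5 = -1.
(a,b)_7: α=6, u≡4; β=1, v≡3 (mod 7); (4|7)=+1, (3|7)=-1; sign (−1)^0·+1^1·-1^6 = +1.
(a,b)_29: α=1, u≡24; β=0, v≡25 (mod 29); (24|29)=+1, (25|29)=+1; sign (−1)^0·+1^0·+1^1 = +1.
(a,b)_5: α=3, u≡3; β=1, v≡1 (mod 5); (3|5)=-1, (1|5)=+1; sign (−1)^0·-1^1·+1^3 = -1.
(a,b)_13: α=3, u≡4; β=1, v≡5 (mod 13); (4|13)=+1, (5|13)=-1; sign (−1)^0·+1^1·-1^3 = -1.
(a,b)_2: α=-5, β=-1; u≡1, v≡7 (mod 8); ε(u)ε(v)=0·1, αω(v)=-5·0, βω(u)=-1·0; sum ≡ 0  ⇒  +1.
(-11310, 15470 / ℚ) ramifies at {3, 5, 13, 17}: a division algebra.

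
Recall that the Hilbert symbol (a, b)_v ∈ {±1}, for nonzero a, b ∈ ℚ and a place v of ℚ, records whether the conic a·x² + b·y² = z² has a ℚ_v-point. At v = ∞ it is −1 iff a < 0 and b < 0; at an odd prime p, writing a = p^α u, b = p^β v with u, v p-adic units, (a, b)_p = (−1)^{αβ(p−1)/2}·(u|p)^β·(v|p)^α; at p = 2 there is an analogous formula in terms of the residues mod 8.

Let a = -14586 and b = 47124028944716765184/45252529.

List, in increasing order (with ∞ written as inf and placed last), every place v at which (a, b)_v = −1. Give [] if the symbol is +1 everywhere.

[2, 3, 11, 17]

(a, b) ≡ (-14586, 374) mod (ℚ^×)²; places V = {2, 3, 7, 11, 13, 17, 31, ∞}.
(a,b)_17: α=1, u≡9; β=3, v≡10 (mod 17); (9|17)=+1, (10|17)=-1; sign (−1)^0·+1^3·-1^1 = -1.
(a,b)_2: α=1, β=11; u≡3, v≡3 (mod 8); ε(u)ε(v)=1·1, αω(v)=1·1, βω(u)=11·1; sum ≡ 1  ⇒  -1.
(a,b)_3: α=1, u≡1; β=6, v≡2 (mod 3); (1|3)=+1, (2|3)=-1; sign (−1)^0·+1^6·-1^1 = -1.
(a,b)_11: α=1, u≡5; β=3, v≡5 (mod 11); (5|11)=+1, (5|11)=+1; sign (−1)^1·+1^3·+1^1 = -1.
(a,b)_∞: sgn(-14586)=−, sgn(374)=+, so +1.
(a,b)_7: α=0, u≡2; β=-2, v≡6 (mod 7); (2|7)=+1, (6|7)=-1; sign (−1)^0·+1^-2·-1^0 = +1.
(a,b)_31: α=0, u≡15; β=-4, v≡25 (mod 31); (15|31)=-1, (25|31)=+1; sign (−1)^0·-1^-4·+1^0 = +1.
(a,b)_13: α=1, u≡9; β=6, v≡3 (mod 13); (9|13)=+1, (3|13)=+1; sign (−1)^0·+1^6·+1^1 = +1.
Ram(-14586, 374) = {2, 3, 11, 17}; no ℚ_2-point on the conic.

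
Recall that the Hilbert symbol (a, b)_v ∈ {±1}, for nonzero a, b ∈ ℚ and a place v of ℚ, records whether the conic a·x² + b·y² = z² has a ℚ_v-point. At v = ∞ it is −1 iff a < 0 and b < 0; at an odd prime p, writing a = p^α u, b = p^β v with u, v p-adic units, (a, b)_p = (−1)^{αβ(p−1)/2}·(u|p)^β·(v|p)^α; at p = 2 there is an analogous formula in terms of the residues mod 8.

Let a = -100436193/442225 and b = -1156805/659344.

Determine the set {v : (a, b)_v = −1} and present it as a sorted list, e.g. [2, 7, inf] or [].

[2, 5, 11, inf]

(a, b) ≡ (-7337, -5) mod (ℚ^×)²; places V = {2, 3, 5, 7, 11, 13, 19, 23, 29, 37, ∞}.
(a,b)_5: α=-2, u≡3; β=1, v≡1 (mod 5); (3|5)=-1, (1|5)=+1; sign (−1)^0·-1^1·+1^-2 = -1.
(a,b)_23: α=1, u≡3; β=0, v≡1 (mod 23); (3|23)=+1, (1|23)=+1; sign (−1)^0·+1^0·+1^1 = +1.
(a,b)_37: α=0, u≡11; β=2, v≡20 (mod 37); (11|37)=+1, (20|37)=-1; sign (−1)^0·+1^2·-1^0 = +1.
(a,b)_∞: sgn(-7337)=−, sgn(-5)=−, so -1.
(a,b)_29: α=1, u≡2; β=-2, v≡5 (mod 29); (2|29)=-1, (5|29)=+1; sign (−1)^0·-1^-2·+1^1 = +1.
(a,b)_19: α=-2, u≡16; β=0, v≡8 (mod 19); (16|19)=+1, (8|19)=-1; sign (−1)^0·+1^0·-1^-2 = +1.
(a,b)_11: α=1, u≡3; β=0, v≡8 (mod 11); (3|11)=+1, (8|11)=-1; sign (−1)^0·+1^0·-1^1 = -1.
(a,b)_7: α=-2, u≡5; β=-2, v≡4 (mod 7); (5|7)=-1, (4|7)=+1; sign (−1)^0·-1^-2·+1^-2 = +1.
(a,b)_13: α=2, u≡6; β=2, v≡11 (mod 13); (6|13)=-1, (11|13)=-1; sign (−1)^0·-1^2·-1^2 = +1.
(a,b)_2: α=0, β=-4; u≡7, v≡3 (mod 8); ε(u)ε(v)=1·1, αω(v)=0·1, βω(u)=-4·0; sum ≡ 1  ⇒  -1.
(a,b)_3: α=4, u≡1; β=0, v≡1 (mod 3); (1|3)=+1, (1|3)=+1; sign (−1)^0·+1^0·+1^4 = +1.
(-7337, -5 / ℚ) ramifies at {2, 5, 11, ∞}: a division algebra.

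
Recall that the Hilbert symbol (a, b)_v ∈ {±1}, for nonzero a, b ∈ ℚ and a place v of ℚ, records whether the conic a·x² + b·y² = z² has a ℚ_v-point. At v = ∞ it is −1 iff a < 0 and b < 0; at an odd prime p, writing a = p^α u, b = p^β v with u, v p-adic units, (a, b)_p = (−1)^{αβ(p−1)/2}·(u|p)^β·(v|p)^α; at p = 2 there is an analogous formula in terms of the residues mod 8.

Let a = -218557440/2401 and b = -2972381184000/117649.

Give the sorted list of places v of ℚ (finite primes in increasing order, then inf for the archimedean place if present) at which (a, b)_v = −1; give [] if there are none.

[2, inf]

Mod squares: a ≡ -2635, b ≡ -310. Check v ∈ {∞, 2, 3, 5, 7, 17, 31}.
v=3: a=3^4·(≡2), b=3^4·(≡2) mod 3; (2|3)=-1, (2|3)=-1; (−1)^{4·4·1}·(-1)^4·(-1)^4 = +1.
v=7: a=7^-4·(≡4), b=7^-6·(≡3) mod 7; (4|7)=+1, (3|7)=-1; (−1)^{-4·-6·3}·(+1)^-6·(-1)^-4 = +1.
v=31: a=31^1·(≡2), b=31^1·(≡30) mod 31; (2|31)=+1, (30|31)=-1; (−1)^{1·1·15}·(+1)^1·(-1)^1 = +1.
v=17: a=17^1·(≡8), b=17^2·(≡13) mod 17; (8|17)=+1, (13|17)=+1; (−1)^{1·2·8}·(+1)^2·(+1)^1 = +1.
v=2: v_2(a)=10, v_2(b)=15; units ≡ 5, 5 (mod 8); ε·ε+αω+βω = 0·0+10·1+15·1 ≡ 1  ⇒  (a,b)_2 = -1.
v=5: a=5^1·(≡2), b=5^3·(≡2) mod 5; (2|5)=-1, (2|5)=-1; (−1)^{1·3·2}·(-1)^3·(-1)^1 = +1.
v=∞: -2635 < 0 and -310 < 0  ⇒  (a,b)_∞ = -1.
|Ram(-2635, -310)| = 2, even; anisotropic at {2, ∞}.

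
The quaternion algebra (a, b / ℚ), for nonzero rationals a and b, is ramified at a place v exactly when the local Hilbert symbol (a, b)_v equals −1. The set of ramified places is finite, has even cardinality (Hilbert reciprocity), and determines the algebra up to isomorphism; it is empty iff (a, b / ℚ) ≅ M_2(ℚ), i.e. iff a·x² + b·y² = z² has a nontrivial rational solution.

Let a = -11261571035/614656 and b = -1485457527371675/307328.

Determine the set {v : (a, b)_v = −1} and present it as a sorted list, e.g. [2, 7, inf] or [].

[2, 23, 31, inf]

Mod squares: a ≡ -550715, b ≡ -6047206. Check v ∈ {∞, 2, 5, 7, 11, 13, 17, 19, 23, 31, 37}.
v=11: a=11^3·(≡8), b=11^3·(≡9) mod 11; (8|11)=-1, (9|11)=+1; (−1)^{3·3·5}·(-1)^3·(+1)^3 = +1.
v=13: a=13^2·(≡1), b=13^2·(≡1) mod 13; (1|13)=+1, (1|13)=+1; (−1)^{2·2·6}·(+1)^2·(+1)^2 = +1.
v=7: a=7^-4·(≡5), b=7^-4·(≡5) mod 7; (5|7)=-1, (5|7)=-1; (−1)^{-4·-4·3}·(-1)^-4·(-1)^-4 = +1.
v=31: a=31^1·(≡24), b=31^2·(≡12) mod 31; (24|31)=-1, (12|31)=-1; (−1)^{1·2·15}·(-1)^2·(-1)^1 = -1.
v=23: a=23^0·(≡10), b=23^1·(≡22) mod 23; (10|23)=-1, (22|23)=-1; (−1)^{0·1·11}·(-1)^1·(-1)^0 = -1.
v=19: a=19^1·(≡17), b=19^1·(≡10) mod 19; (17|19)=+1, (10|19)=-1; (−1)^{1·1·9}·(+1)^1·(-1)^1 = +1.
v=17: a=17^1·(≡5), b=17^1·(≡3) mod 17; (5|17)=-1, (3|17)=-1; (−1)^{1·1·8}·(-1)^1·(-1)^1 = +1.
v=∞: -550715 < 0 and -6047206 < 0  ⇒  (a,b)_∞ = -1.
v=2: v_2(a)=-8, v_2(b)=-7; units ≡ 5, 5 (mod 8); ε·ε+αω+βω = 0·0+-8·1+-7·1 ≡ 1  ⇒  (a,b)_2 = -1.
v=5: a=5^1·(≡3), b=5^2·(≡1) mod 5; (3|5)=-1, (1|5)=+1; (−1)^{1·2·2}·(-1)^2·(+1)^1 = +1.
v=37: a=37^0·(≡7), b=37^1·(≡34) mod 37; (7|37)=+1, (34|37)=+1; (−1)^{0·1·18}·(+1)^1·(+1)^0 = +1.
|Ram(-550715, -6047206)| = 4, even; anisotropic at {2, 23, 31, ∞}.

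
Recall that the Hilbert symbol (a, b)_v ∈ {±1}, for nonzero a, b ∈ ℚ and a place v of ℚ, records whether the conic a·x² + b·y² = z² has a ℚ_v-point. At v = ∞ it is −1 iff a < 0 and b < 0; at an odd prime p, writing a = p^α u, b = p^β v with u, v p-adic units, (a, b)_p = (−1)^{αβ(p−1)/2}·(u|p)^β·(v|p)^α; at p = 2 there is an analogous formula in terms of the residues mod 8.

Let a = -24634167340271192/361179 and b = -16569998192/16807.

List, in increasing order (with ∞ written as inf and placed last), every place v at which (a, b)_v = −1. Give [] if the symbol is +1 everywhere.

(a, b) ≡ (-63077378, -37961) mod (ℚ^×)²; places V = {2, 3, 7, 11, 13, 17, 19, 23, 29, 37, 41, ∞}.
(a,b)_41: α=2, u≡6; β=0, v≡5 (mod 41); (6|41)=-1, (5|41)=+1; sign (−1)^0·-1^0·+1^2 = +1.
(a,b)_7: α=-3, u≡1; β=-5, v≡1 (mod 7); (1|7)=+1, (1|7)=+1; sign (−1)^1·+1^-5·+1^-3 = -1.
(a,b)_11: α=4, u≡7; β=1, v≡9 (mod 11); (7|11)=-1, (9|11)=+1; sign (−1)^0·-1^1·+1^4 = -1.
(a,b)_19: α=3, u≡15; β=2, v≡9 (mod 19); (15|19)=-1, (9|19)=+1; sign (−1)^0·-1^2·+1^3 = +1.
(a,b)_29: α=1, u≡20; β=1, v≡6 (mod 29); (20|29)=+1, (6|29)=+1; sign (−1)^0·+1^1·+1^1 = +1.
(a,b)_13: α=-1, u≡12; β=0, v≡10 (mod 13); (12|13)=+1, (10|13)=+1; sign (−1)^0·+1^0·+1^-1 = +1.
(a,b)_∞: sgn(-63077378)=−, sgn(-37961)=−, so -1.
(a,b)_2: α=3, β=4; u≡7, v≡7 (mod 8); ε(u)ε(v)=1·1, αω(v)=3·0, βω(u)=4·0; sum ≡ 1  ⇒  -1.
(a,b)_37: α=1, u≡22; β=0, v≡33 (mod 37); (22|37)=-1, (33|37)=+1; sign (−1)^0·-1^0·+1^1 = +1.
(a,b)_3: α=-4, u≡1; β=0, v≡1 (mod 3); (1|3)=+1, (1|3)=+1; sign (−1)^0·+1^0·+1^-4 = +1.
(a,b)_23: α=0, u≡22; β=2, v≡9 (mod 23); (22|23)=-1, (9|23)=+1; sign (−1)^0·-1^2·+1^0 = +1.
(a,b)_17: α=1, u≡10; β=1, v≡11 (mod 17); (10|17)=-1, (11|17)=-1; sign (−1)^0·-1^1·-1^1 = +1.
Ram(-63077378, -37961) = {2, 7, 11, ∞}; no ℚ_2-point on the conic.

[2, 7, 11, inf]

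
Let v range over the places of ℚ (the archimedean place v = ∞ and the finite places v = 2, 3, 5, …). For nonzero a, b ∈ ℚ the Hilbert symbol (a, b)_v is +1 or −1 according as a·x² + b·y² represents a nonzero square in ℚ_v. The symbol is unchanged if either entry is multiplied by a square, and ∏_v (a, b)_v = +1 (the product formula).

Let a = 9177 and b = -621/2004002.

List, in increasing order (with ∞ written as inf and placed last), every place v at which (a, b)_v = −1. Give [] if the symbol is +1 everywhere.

[3, 19]

(a, b) ≡ (9177, -138) mod (ℚ^×)²; places V = {2, 3, 7, 11, 13, 19, 23, ∞}.
(a,b)_2: α=0, β=-1; u≡1, v≡3 (mod 8); ε(u)ε(v)=0·1, αω(v)=0·1, βω(u)=-1·0; sum ≡ 0  ⇒  +1.
(a,b)_13: α=0, u≡12; β=-2, v≡8 (mod 13); (12|13)=+1, (8|13)=-1; sign (−1)^0·+1^-2·-1^0 = +1.
(a,b)_19: α=1, u≡8; β=0, v≡8 (mod 19); (8|19)=-1, (8|19)=-1; sign (−1)^0·-1^0·-1^1 = -1.
(a,b)_∞: sgn(9177)=+, sgn(-138)=−, so +1.
(a,b)_3: α=1, u≡2; β=3, v≡2 (mod 3); (2|3)=-1, (2|3)=-1; sign (−1)^1·-1^3·-1^1 = -1.
(a,b)_11: α=0, u≡3; β=-2, v≡4 (mod 11); (3|11)=+1, (4|11)=+1; sign (−1)^0·+1^-2·+1^0 = +1.
(a,b)_7: α=1, u≡2; β=-2, v≡4 (mod 7); (2|7)=+1, (4|7)=+1; sign (−1)^0·+1^-2·+1^1 = +1.
(a,b)_23: α=1, u≡8; β=1, v≡15 (mod 23); (8|23)=+1, (15|23)=-1; sign (−1)^1·+1^1·-1^1 = +1.
(9177, -138 / ℚ) ramifies at {3, 19}: a division algebra.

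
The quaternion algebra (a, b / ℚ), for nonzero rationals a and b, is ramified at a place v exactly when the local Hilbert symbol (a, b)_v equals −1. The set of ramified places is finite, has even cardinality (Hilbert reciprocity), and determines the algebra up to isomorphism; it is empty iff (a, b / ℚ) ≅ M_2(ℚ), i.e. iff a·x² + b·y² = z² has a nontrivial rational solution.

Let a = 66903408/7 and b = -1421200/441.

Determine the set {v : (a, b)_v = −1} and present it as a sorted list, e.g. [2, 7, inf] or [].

[7, 19]

Mod squares: a ≡ 1001, b ≡ -3553. Check v ∈ {∞, 2, 3, 5, 7, 11, 13, 17, 19}.
v=19: a=19^2·(≡3), b=19^1·(≡15) mod 19; (3|19)=-1, (15|19)=-1; (−1)^{2·1·9}·(-1)^1·(-1)^2 = -1.
v=5: a=5^0·(≡4), b=5^2·(≡2) mod 5; (4|5)=+1, (2|5)=-1; (−1)^{0·2·2}·(+1)^2·(-1)^0 = +1.
v=17: a=17^0·(≡16), b=17^1·(≡11) mod 17; (16|17)=+1, (11|17)=-1; (−1)^{0·1·8}·(+1)^1·(-1)^0 = +1.
v=7: a=7^-1·(≡5), b=7^-2·(≡5) mod 7; (5|7)=-1, (5|7)=-1; (−1)^{-1·-2·3}·(-1)^-2·(-1)^-1 = -1.
v=∞: 1001 > 0 and -3553 < 0  ⇒  (a,b)_∞ = +1.
v=11: a=11^1·(≡9), b=11^1·(≡6) mod 11; (9|11)=+1, (6|11)=-1; (−1)^{1·1·5}·(+1)^1·(-1)^1 = +1.
v=2: v_2(a)=4, v_2(b)=4; units ≡ 1, 7 (mod 8); ε·ε+αω+βω = 0·1+4·0+4·0 ≡ 0  ⇒  (a,b)_2 = +1.
v=13: a=13^1·(≡4), b=13^0·(≡1) mod 13; (4|13)=+1, (1|13)=+1; (−1)^{1·0·6}·(+1)^0·(+1)^1 = +1.
v=3: a=3^4·(≡2), b=3^-2·(≡2) mod 3; (2|3)=-1, (2|3)=-1; (−1)^{4·-2·1}·(-1)^-2·(-1)^4 = +1.
|Ram(1001, -3553)| = 2, even; anisotropic at {7, 19}.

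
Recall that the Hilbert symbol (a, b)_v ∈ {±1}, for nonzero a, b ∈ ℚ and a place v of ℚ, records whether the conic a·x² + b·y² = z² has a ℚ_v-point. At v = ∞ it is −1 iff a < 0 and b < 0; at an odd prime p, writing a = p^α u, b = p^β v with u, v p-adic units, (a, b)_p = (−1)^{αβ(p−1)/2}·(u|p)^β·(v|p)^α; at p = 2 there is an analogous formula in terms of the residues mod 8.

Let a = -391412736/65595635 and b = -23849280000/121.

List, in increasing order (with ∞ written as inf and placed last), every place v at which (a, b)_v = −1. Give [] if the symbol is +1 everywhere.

Mod squares: a ≡ -1365, b ≡ -2. Check v ∈ {∞, 2, 3, 5, 7, 11, 13, 37}.
v=∞: -1365 < 0 and -2 < 0  ⇒  (a,b)_∞ = -1.
v=7: a=7^-1·(≡2), b=7^2·(≡5) mod 7; (2|7)=+1, (5|7)=-1; (−1)^{-1·2·3}·(+1)^2·(-1)^-1 = -1.
v=3: a=3^5·(≡1), b=3^2·(≡1) mod 3; (1|3)=+1, (1|3)=+1; (−1)^{5·2·1}·(+1)^2·(+1)^5 = +1.
v=13: a=13^1·(≡4), b=13^2·(≡11) mod 13; (4|13)=+1, (11|13)=-1; (−1)^{1·2·6}·(+1)^2·(-1)^1 = -1.
v=2: v_2(a)=10, v_2(b)=9; units ≡ 3, 7 (mod 8); ε·ε+αω+βω = 1·1+10·0+9·1 ≡ 0  ⇒  (a,b)_2 = +1.
v=11: a=11^2·(≡7), b=11^-2·(≡4) mod 11; (7|11)=-1, (4|11)=+1; (−1)^{2·-2·5}·(-1)^-2·(+1)^2 = +1.
v=5: a=5^-1·(≡2), b=5^4·(≡2) mod 5; (2|5)=-1, (2|5)=-1; (−1)^{-1·4·2}·(-1)^4·(-1)^-1 = -1.
v=37: a=37^-4·(≡11), b=37^0·(≡18) mod 37; (11|37)=+1, (18|37)=-1; (−1)^{-4·0·18}·(+1)^0·(-1)^-4 = +1.
(-1365, -2 / ℚ) ramifies at {5, 7, 13, ∞}: a division algebra.

[5, 7, 13, inf]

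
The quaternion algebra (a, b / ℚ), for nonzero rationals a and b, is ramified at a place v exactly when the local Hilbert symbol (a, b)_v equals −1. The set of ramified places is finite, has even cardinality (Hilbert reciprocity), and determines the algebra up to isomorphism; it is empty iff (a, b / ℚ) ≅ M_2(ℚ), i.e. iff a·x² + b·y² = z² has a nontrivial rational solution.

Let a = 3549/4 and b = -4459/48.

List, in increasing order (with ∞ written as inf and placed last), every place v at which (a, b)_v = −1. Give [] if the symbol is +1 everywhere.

Mod squares: a ≡ 21, b ≡ -273. Check v ∈ {∞, 2, 3, 7, 13}.
v=7: a=7^1·(≡6), b=7^3·(≡6) mod 7; (6|7)=-1, (6|7)=-1; (−1)^{1·3·3}·(-1)^3·(-1)^1 = -1.
v=2: v_2(a)=-2, v_2(b)=-4; units ≡ 5, 7 (mod 8); ε·ε+αω+βω = 0·1+-2·0+-4·1 ≡ 0  ⇒  (a,b)_2 = +1.
v=13: a=13^2·(≡2), b=13^1·(≡11) mod 13; (2|13)=-1, (11|13)=-1; (−1)^{2·1·6}·(-1)^1·(-1)^2 = -1.
v=∞: 21 > 0 and -273 < 0  ⇒  (a,b)_∞ = +1.
v=3: a=3^1·(≡1), b=3^-1·(≡2) mod 3; (1|3)=+1, (2|3)=-1; (−1)^{1·-1·1}·(+1)^-1·(-1)^1 = +1.
|Ram(21, -273)| = 2, even; anisotropic at {7, 13}.

[7, 13]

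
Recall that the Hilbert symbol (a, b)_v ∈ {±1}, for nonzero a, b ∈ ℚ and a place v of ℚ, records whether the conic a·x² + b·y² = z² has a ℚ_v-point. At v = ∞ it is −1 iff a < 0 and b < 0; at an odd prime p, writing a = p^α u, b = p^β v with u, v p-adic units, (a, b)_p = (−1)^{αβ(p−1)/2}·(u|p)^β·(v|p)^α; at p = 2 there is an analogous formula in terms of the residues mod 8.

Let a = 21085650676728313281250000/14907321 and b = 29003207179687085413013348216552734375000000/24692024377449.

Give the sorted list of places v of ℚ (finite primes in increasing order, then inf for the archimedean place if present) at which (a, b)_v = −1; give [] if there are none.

[19, 43]

(a, b) ≡ (85405, 153295) mod (ℚ^×)²; places V = {2, 3, 5, 11, 13, 19, 23, 29, 31, 41, 43, ∞}.
(a,b)_5: α=11, u≡1; β=19, v≡4 (mod 5); (1|5)=+1, (4|5)=+1; sign (−1)^0·+1^19·+1^11 = +1.
(a,b)_29: α=1, u≡22; β=2, v≡25 (mod 29); (22|29)=+1, (25|29)=+1; sign (−1)^0·+1^2·+1^1 = +1.
(a,b)_19: α=1, u≡11; β=2, v≡8 (mod 19); (11|19)=+1, (8|19)=-1; sign (−1)^0·+1^2·-1^1 = -1.
(a,b)_11: α=-2, u≡4; β=-4, v≡10 (mod 11); (4|11)=+1, (10|11)=-1; sign (−1)^0·+1^-4·-1^-2 = +1.
(a,b)_13: α=-2, u≡11; β=-4, v≡9 (mod 13); (11|13)=-1, (9|13)=+1; sign (−1)^0·-1^-4·+1^-2 = +1.
(a,b)_43: α=2, u≡8; β=3, v≡2 (mod 43); (8|43)=-1, (2|43)=-1; sign (−1)^0·-1^3·-1^2 = -1.
(a,b)_3: α=-6, u≡1; β=-10, v≡1 (mod 3); (1|3)=+1, (1|3)=+1; sign (−1)^0·+1^-10·+1^-6 = +1.
(a,b)_∞: sgn(85405)=+, sgn(153295)=+, so +1.
(a,b)_31: α=3, u≡30; β=5, v≡7 (mod 31); (30|31)=-1, (7|31)=+1; sign (−1)^1·-1^5·+1^3 = +1.
(a,b)_23: α=2, u≡8; β=3, v≡4 (mod 23); (8|23)=+1, (4|23)=+1; sign (−1)^0·+1^3·+1^2 = +1.
(a,b)_41: α=2, u≡4; β=4, v≡39 (mod 41); (4|41)=+1, (39|41)=+1; sign (−1)^0·+1^4·+1^2 = +1.
(a,b)_2: α=4, β=6; u≡5, v≡7 (mod 8); ε(u)ε(v)=0·1, αω(v)=4·0, βω(u)=6·1; sum ≡ 0  ⇒  +1.
|Ram(85405, 153295)| = 2, even; anisotropic at {19, 43}.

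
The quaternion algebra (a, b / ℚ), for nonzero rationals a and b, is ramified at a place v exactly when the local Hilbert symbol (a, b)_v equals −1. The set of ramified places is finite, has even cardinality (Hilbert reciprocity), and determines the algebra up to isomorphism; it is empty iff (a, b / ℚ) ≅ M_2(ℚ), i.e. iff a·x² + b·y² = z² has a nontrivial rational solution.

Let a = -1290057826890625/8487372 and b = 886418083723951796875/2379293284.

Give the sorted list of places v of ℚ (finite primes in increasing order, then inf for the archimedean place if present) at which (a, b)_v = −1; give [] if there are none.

[5, 11]

Mod squares: a ≡ -3, b ≡ 715. Check v ∈ {∞, 2, 3, 5, 11, 13, 23, 29, 31}.
v=13: a=13^2·(≡10), b=13^3·(≡10) mod 13; (10|13)=+1, (10|13)=+1; (−1)^{2·3·6}·(+1)^3·(+1)^2 = +1.
v=∞: -3 < 0 and 715 > 0  ⇒  (a,b)_∞ = +1.
v=23: a=23^2·(≡14), b=23^2·(≡4) mod 23; (14|23)=-1, (4|23)=+1; (−1)^{2·2·11}·(-1)^2·(+1)^2 = +1.
v=11: a=11^0·(≡7), b=11^1·(≡8) mod 11; (7|11)=-1, (8|11)=-1; (−1)^{0·1·5}·(-1)^1·(-1)^0 = -1.
v=5: a=5^6·(≡2), b=5^7·(≡2) mod 5; (2|5)=-1, (2|5)=-1; (−1)^{6·7·2}·(-1)^7·(-1)^6 = -1.
v=2: v_2(a)=-2, v_2(b)=-2; units ≡ 5, 3 (mod 8); ε·ε+αω+βω = 0·1+-2·1+-2·1 ≡ 0  ⇒  (a,b)_2 = +1.
v=29: a=29^-4·(≡10), b=29^-6·(≡11) mod 29; (10|29)=-1, (11|29)=-1; (−1)^{-4·-6·14}·(-1)^-6·(-1)^-4 = +1.
v=3: a=3^-1·(≡2), b=3^0·(≡1) mod 3; (2|3)=-1, (1|3)=+1; (−1)^{-1·0·1}·(-1)^0·(+1)^-1 = +1.
v=31: a=31^4·(≡16), b=31^6·(≡7) mod 31; (16|31)=+1, (7|31)=+1; (−1)^{4·6·15}·(+1)^6·(+1)^4 = +1.
(-3, 715 / ℚ) ramifies at {5, 11}: a division algebra.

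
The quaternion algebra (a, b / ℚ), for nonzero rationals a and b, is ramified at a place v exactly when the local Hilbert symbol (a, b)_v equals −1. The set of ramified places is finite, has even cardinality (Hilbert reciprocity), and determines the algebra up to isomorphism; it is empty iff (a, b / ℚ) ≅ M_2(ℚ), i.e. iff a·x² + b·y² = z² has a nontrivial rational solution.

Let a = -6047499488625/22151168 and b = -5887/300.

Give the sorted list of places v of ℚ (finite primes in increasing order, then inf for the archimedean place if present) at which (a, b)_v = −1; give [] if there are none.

[3, 7, 29, inf]

Mod squares: a ≡ -46690, b ≡ -21. Check v ∈ {∞, 2, 3, 5, 7, 13, 23, 29, 37}.
v=13: a=13^-2·(≡7), b=13^0·(≡2) mod 13; (7|13)=-1, (2|13)=-1; (−1)^{-2·0·6}·(-1)^0·(-1)^-2 = +1.
v=2: v_2(a)=-17, v_2(b)=-2; units ≡ 7, 3 (mod 8); ε·ε+αω+βω = 1·1+-17·1+-2·0 ≡ 0  ⇒  (a,b)_2 = +1.
v=23: a=23^1·(≡22), b=23^0·(≡1) mod 23; (22|23)=-1, (1|23)=+1; (−1)^{1·0·11}·(-1)^0·(+1)^1 = +1.
v=7: a=7^1·(≡4), b=7^1·(≡1) mod 7; (4|7)=+1, (1|7)=+1; (−1)^{1·1·3}·(+1)^1·(+1)^1 = -1.
v=3: a=3^2·(≡2), b=3^-1·(≡2) mod 3; (2|3)=-1, (2|3)=-1; (−1)^{2·-1·1}·(-1)^-1·(-1)^2 = -1.
v=∞: -46690 < 0 and -21 < 0  ⇒  (a,b)_∞ = -1.
v=29: a=29^3·(≡26), b=29^2·(≡8) mod 29; (26|29)=-1, (8|29)=-1; (−1)^{3·2·14}·(-1)^2·(-1)^3 = -1.
v=37: a=37^2·(≡11), b=37^0·(≡36) mod 37; (11|37)=+1, (36|37)=+1; (−1)^{2·0·18}·(+1)^0·(+1)^2 = +1.
v=5: a=5^3·(≡2), b=5^-2·(≡4) mod 5; (2|5)=-1, (4|5)=+1; (−1)^{3·-2·2}·(-1)^-2·(+1)^3 = +1.
(-46690, -21 / ℚ) ramifies at {3, 7, 29, ∞}: a division algebra.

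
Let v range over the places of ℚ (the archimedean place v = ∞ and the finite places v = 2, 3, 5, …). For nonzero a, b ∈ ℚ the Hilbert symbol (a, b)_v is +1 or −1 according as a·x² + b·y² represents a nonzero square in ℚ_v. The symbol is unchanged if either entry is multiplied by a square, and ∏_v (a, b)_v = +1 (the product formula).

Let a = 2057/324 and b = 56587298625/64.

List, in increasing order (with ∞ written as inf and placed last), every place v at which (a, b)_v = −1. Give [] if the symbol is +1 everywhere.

Mod squares: a ≡ 17, b ≡ 230945. Check v ∈ {∞, 2, 3, 5, 11, 13, 17, 19}.
v=∞: 17 > 0 and 230945 > 0  ⇒  (a,b)_∞ = +1.
v=13: a=13^0·(≡10), b=13^1·(≡6) mod 13; (10|13)=+1, (6|13)=-1; (−1)^{0·1·6}·(+1)^1·(-1)^0 = +1.
v=2: v_2(a)=-2, v_2(b)=-6; units ≡ 1, 1 (mod 8); ε·ε+αω+βω = 0·0+-2·0+-6·0 ≡ 0  ⇒  (a,b)_2 = +1.
v=19: a=19^0·(≡5), b=19^1·(≡2) mod 19; (5|19)=+1, (2|19)=-1; (−1)^{0·1·9}·(+1)^1·(-1)^0 = +1.
v=17: a=17^1·(≡2), b=17^1·(≡15) mod 17; (2|17)=+1, (15|17)=+1; (−1)^{1·1·8}·(+1)^1·(+1)^1 = +1.
v=3: a=3^-4·(≡2), b=3^4·(≡2) mod 3; (2|3)=-1, (2|3)=-1; (−1)^{-4·4·1}·(-1)^4·(-1)^-4 = +1.
v=11: a=11^2·(≡10), b=11^3·(≡2) mod 11; (10|11)=-1, (2|11)=-1; (−1)^{2·3·5}·(-1)^3·(-1)^2 = -1.
v=5: a=5^0·(≡3), b=5^3·(≡1) mod 5; (3|5)=-1, (1|5)=+1; (−1)^{0·3·2}·(-1)^3·(+1)^0 = -1.
Ram(17, 230945) = {5, 11}; no ℚ_5-point on the conic.

[5, 11]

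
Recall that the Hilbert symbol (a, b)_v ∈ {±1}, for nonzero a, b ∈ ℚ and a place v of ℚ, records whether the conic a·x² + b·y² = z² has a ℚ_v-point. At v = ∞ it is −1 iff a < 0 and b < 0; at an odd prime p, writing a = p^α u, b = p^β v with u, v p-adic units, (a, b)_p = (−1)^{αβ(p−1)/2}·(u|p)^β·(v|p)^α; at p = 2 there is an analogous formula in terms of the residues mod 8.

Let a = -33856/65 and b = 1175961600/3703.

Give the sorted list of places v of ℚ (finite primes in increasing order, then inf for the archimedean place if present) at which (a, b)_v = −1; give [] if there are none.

(a, b) ≡ (-65, 2233) mod (ℚ^×)²; places V = {2, 3, 5, 7, 11, 13, 23, 29, ∞}.
(a,b)_23: α=2, u≡16; β=-2, v≡4 (mod 23); (16|23)=+1, (4|23)=+1; sign (−1)^0·+1^-2·+1^2 = +1.
(a,b)_7: α=0, u≡5; β=-1, v≡4 (mod 7); (5|7)=-1, (4|7)=+1; sign (−1)^0·-1^-1·+1^0 = -1.
(a,b)_29: α=0, u≡23; β=1, v≡14 (mod 29); (23|29)=+1, (14|29)=-1; sign (−1)^0·+1^1·-1^0 = +1.
(a,b)_11: α=0, u≡9; β=1, v≡3 (mod 11); (9|11)=+1, (3|11)=+1; sign (−1)^0·+1^1·+1^0 = +1.
(a,b)_2: α=6, β=14; u≡7, v≡1 (mod 8); ε(u)ε(v)=1·0, αω(v)=6·0, βω(u)=14·0; sum ≡ 0  ⇒  +1.
(a,b)_13: α=-1, u≡7; β=0, v≡9 (mod 13); (7|13)=-1, (9|13)=+1; sign (−1)^0·-1^0·+1^-1 = +1.
(a,b)_5: α=-1, u≡3; β=2, v≡3 (mod 5); (3|5)=-1, (3|5)=-1; sign (−1)^0·-1^2·-1^-1 = -1.
(a,b)_3: α=0, u≡1; β=2, v≡1 (mod 3); (1|3)=+1, (1|3)=+1; sign (−1)^0·+1^2·+1^0 = +1.
(a,b)_∞: sgn(-65)=−, sgn(2233)=+, so +1.
|Ram(-65, 2233)| = 2, even; anisotropic at {5, 7}.

[5, 7]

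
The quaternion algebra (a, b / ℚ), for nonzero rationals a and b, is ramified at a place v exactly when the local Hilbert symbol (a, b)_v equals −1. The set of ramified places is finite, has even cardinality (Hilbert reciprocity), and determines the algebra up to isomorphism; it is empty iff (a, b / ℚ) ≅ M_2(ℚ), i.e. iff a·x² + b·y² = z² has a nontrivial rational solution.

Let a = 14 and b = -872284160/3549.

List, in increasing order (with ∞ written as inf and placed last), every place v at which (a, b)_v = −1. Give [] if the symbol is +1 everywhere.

Mod squares: a ≡ 14, b ≡ -2310. Check v ∈ {∞, 2, 3, 5, 7, 11, 13}.
v=5: a=5^0·(≡4), b=5^1·(≡2) mod 5; (4|5)=+1, (2|5)=-1; (−1)^{0·1·2}·(+1)^1·(-1)^0 = +1.
v=11: a=11^0·(≡3), b=11^3·(≡6) mod 11; (3|11)=+1, (6|11)=-1; (−1)^{0·3·5}·(+1)^3·(-1)^0 = +1.
v=∞: 14 > 0 and -2310 < 0  ⇒  (a,b)_∞ = +1.
v=13: a=13^0·(≡1), b=13^-2·(≡4) mod 13; (1|13)=+1, (4|13)=+1; (−1)^{0·-2·6}·(+1)^-2·(+1)^0 = +1.
v=3: a=3^0·(≡2), b=3^-1·(≡1) mod 3; (2|3)=-1, (1|3)=+1; (−1)^{0·-1·1}·(-1)^-1·(+1)^0 = -1.
v=7: a=7^1·(≡2), b=7^-1·(≡5) mod 7; (2|7)=+1, (5|7)=-1; (−1)^{1·-1·3}·(+1)^-1·(-1)^1 = +1.
v=2: v_2(a)=1, v_2(b)=17; units ≡ 7, 5 (mod 8); ε·ε+αω+βω = 1·0+1·1+17·0 ≡ 1  ⇒  (a,b)_2 = -1.
(14, -2310 / ℚ) ramifies at {2, 3}: a division algebra.

[2, 3]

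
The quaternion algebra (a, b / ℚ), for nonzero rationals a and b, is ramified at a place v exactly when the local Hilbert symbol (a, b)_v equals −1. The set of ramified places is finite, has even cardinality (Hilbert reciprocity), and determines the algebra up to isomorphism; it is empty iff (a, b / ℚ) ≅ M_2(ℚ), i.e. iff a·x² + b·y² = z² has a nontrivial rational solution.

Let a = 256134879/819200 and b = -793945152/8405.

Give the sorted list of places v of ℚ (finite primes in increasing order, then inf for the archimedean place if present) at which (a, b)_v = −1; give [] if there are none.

Mod squares: a ≡ 462, b ≡ -85085. Check v ∈ {∞, 2, 3, 5, 7, 11, 13, 17, 41}.
v=11: a=11^1·(≡3), b=11^1·(≡9) mod 11; (3|11)=+1, (9|11)=+1; (−1)^{1·1·5}·(+1)^1·(+1)^1 = -1.
v=17: a=17^0·(≡11), b=17^1·(≡12) mod 17; (11|17)=-1, (12|17)=-1; (−1)^{0·1·8}·(-1)^1·(-1)^0 = -1.
v=3: a=3^9·(≡1), b=3^6·(≡1) mod 3; (1|3)=+1, (1|3)=+1; (−1)^{9·6·1}·(+1)^6·(+1)^9 = +1.
v=5: a=5^-2·(≡3), b=5^-1·(≡3) mod 5; (3|5)=-1, (3|5)=-1; (−1)^{-2·-1·2}·(-1)^-1·(-1)^-2 = -1.
v=2: v_2(a)=-15, v_2(b)=6; units ≡ 7, 3 (mod 8); ε·ε+αω+βω = 1·1+-15·1+6·0 ≡ 0  ⇒  (a,b)_2 = +1.
v=7: a=7^1·(≡6), b=7^1·(≡1) mod 7; (6|7)=-1, (1|7)=+1; (−1)^{1·1·3}·(-1)^1·(+1)^1 = +1.
v=∞: 462 > 0 and -85085 < 0  ⇒  (a,b)_∞ = +1.
v=13: a=13^2·(≡5), b=13^1·(≡5) mod 13; (5|13)=-1, (5|13)=-1; (−1)^{2·1·6}·(-1)^1·(-1)^2 = -1.
v=41: a=41^0·(≡27), b=41^-2·(≡9) mod 41; (27|41)=-1, (9|41)=+1; (−1)^{0·-2·20}·(-1)^-2·(+1)^0 = +1.
(462, -85085 / ℚ) ramifies at {5, 11, 13, 17}: a division algebra.

[5, 11, 13, 17]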